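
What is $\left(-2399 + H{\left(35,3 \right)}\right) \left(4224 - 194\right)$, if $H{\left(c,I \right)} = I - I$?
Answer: $-9667970$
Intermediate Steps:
$H{\left(c,I \right)} = 0$
$\left(-2399 + H{\left(35,3 \right)}\right) \left(4224 - 194\right) = \left(-2399 + 0\right) \left(4224 - 194\right) = \left(-2399\right) 4030 = -9667970$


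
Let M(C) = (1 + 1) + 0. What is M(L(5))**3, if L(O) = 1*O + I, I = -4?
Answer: 8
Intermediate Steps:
L(O) = -4 + O (L(O) = 1*O - 4 = O - 4 = -4 + O)
M(C) = 2 (M(C) = 2 + 0 = 2)
M(L(5))**3 = 2**3 = 8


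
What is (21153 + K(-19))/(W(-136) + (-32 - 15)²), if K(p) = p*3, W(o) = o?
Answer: 7032/691 ≈ 10.177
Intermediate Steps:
K(p) = 3*p
(21153 + K(-19))/(W(-136) + (-32 - 15)²) = (21153 + 3*(-19))/(-136 + (-32 - 15)²) = (21153 - 57)/(-136 + (-47)²) = 21096/(-136 + 2209) = 21096/2073 = 21096*(1/2073) = 7032/691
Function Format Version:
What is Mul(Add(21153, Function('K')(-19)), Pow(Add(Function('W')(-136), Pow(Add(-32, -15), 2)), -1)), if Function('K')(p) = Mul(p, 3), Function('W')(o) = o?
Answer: Rational(7032, 691) ≈ 10.177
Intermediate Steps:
Function('K')(p) = Mul(3, p)
Mul(Add(21153, Function('K')(-19)), Pow(Add(Function('W')(-136), Pow(Add(-32, -15), 2)), -1)) = Mul(Add(21153, Mul(3, -19)), Pow(Add(-136, Pow(Add(-32, -15), 2)), -1)) = Mul(Add(21153, -57), Pow(Add(-136, Pow(-47, 2)), -1)) = Mul(21096, Pow(Add(-136, 2209), -1)) = Mul(21096, Pow(2073, -1)) = Mul(21096, Rational(1, 2073)) = Rational(7032, 691)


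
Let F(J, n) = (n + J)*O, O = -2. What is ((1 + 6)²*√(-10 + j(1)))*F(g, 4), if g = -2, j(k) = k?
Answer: -588*I ≈ -588.0*I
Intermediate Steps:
F(J, n) = -2*J - 2*n (F(J, n) = (n + J)*(-2) = (J + n)*(-2) = -2*J - 2*n)
((1 + 6)²*√(-10 + j(1)))*F(g, 4) = ((1 + 6)²*√(-10 + 1))*(-2*(-2) - 2*4) = (7²*√(-9))*(4 - 8) = (49*(3*I))*(-4) = (147*I)*(-4) = -588*I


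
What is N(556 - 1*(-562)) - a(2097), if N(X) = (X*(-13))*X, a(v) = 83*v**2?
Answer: -381233959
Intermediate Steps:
N(X) = -13*X**2 (N(X) = (-13*X)*X = -13*X**2)
N(556 - 1*(-562)) - a(2097) = -13*(556 - 1*(-562))**2 - 83*2097**2 = -13*(556 + 562)**2 - 83*4397409 = -13*1118**2 - 1*364984947 = -13*1249924 - 364984947 = -16249012 - 364984947 = -381233959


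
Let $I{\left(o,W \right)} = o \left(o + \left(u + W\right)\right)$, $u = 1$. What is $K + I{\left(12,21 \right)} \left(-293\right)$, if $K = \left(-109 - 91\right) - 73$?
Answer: $-119817$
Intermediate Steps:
$I{\left(o,W \right)} = o \left(1 + W + o\right)$ ($I{\left(o,W \right)} = o \left(o + \left(1 + W\right)\right) = o \left(1 + W + o\right)$)
$K = -273$ ($K = -200 - 73 = -273$)
$K + I{\left(12,21 \right)} \left(-293\right) = -273 + 12 \left(1 + 21 + 12\right) \left(-293\right) = -273 + 12 \cdot 34 \left(-293\right) = -273 + 408 \left(-293\right) = -273 - 119544 = -119817$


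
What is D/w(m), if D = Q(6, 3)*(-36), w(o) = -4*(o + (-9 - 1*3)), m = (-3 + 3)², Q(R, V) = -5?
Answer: 15/4 ≈ 3.7500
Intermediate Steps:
m = 0 (m = 0² = 0)
w(o) = 48 - 4*o (w(o) = -4*(o + (-9 - 3)) = -4*(o - 12) = -4*(-12 + o) = 48 - 4*o)
D = 180 (D = -5*(-36) = 180)
D/w(m) = 180/(48 - 4*0) = 180/(48 + 0) = 180/48 = 180*(1/48) = 15/4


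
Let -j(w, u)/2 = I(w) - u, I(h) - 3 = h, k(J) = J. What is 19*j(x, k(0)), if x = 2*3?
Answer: -342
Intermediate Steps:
x = 6
I(h) = 3 + h
j(w, u) = -6 - 2*w + 2*u (j(w, u) = -2*((3 + w) - u) = -2*(3 + w - u) = -6 - 2*w + 2*u)
19*j(x, k(0)) = 19*(-6 - 2*6 + 2*0) = 19*(-6 - 12 + 0) = 19*(-18) = -342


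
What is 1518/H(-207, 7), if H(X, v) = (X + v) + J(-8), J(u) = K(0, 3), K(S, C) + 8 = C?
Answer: -1518/205 ≈ -7.4049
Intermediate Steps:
K(S, C) = -8 + C
J(u) = -5 (J(u) = -8 + 3 = -5)
H(X, v) = -5 + X + v (H(X, v) = (X + v) - 5 = -5 + X + v)
1518/H(-207, 7) = 1518/(-5 - 207 + 7) = 1518/(-205) = 1518*(-1/205) = -1518/205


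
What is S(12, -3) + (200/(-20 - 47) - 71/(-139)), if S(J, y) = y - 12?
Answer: -162738/9313 ≈ -17.474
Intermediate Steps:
S(J, y) = -12 + y
S(12, -3) + (200/(-20 - 47) - 71/(-139)) = (-12 - 3) + (200/(-20 - 47) - 71/(-139)) = -15 + (200/(-67) - 71*(-1/139)) = -15 + (200*(-1/67) + 71/139) = -15 + (-200/67 + 71/139) = -15 - 23043/9313 = -162738/9313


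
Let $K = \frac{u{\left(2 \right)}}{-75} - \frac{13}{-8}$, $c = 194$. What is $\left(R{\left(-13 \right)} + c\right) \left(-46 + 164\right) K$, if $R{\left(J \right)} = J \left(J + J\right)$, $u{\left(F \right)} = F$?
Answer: $\frac{7525273}{75} \approx 1.0034 \cdot 10^{5}$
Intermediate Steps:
$R{\left(J \right)} = 2 J^{2}$ ($R{\left(J \right)} = J 2 J = 2 J^{2}$)
$K = \frac{959}{600}$ ($K = \frac{2}{-75} - \frac{13}{-8} = 2 \left(- \frac{1}{75}\right) - - \frac{13}{8} = - \frac{2}{75} + \frac{13}{8} = \frac{959}{600} \approx 1.5983$)
$\left(R{\left(-13 \right)} + c\right) \left(-46 + 164\right) K = \left(2 \left(-13\right)^{2} + 194\right) \left(-46 + 164\right) \frac{959}{600} = \left(2 \cdot 169 + 194\right) 118 \cdot \frac{959}{600} = \left(338 + 194\right) 118 \cdot \frac{959}{600} = 532 \cdot 118 \cdot \frac{959}{600} = 62776 \cdot \frac{959}{600} = \frac{7525273}{75}$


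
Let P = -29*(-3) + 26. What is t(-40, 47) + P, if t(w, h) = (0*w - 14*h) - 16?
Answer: -561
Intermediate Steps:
t(w, h) = -16 - 14*h (t(w, h) = (0 - 14*h) - 16 = -14*h - 16 = -16 - 14*h)
P = 113 (P = 87 + 26 = 113)
t(-40, 47) + P = (-16 - 14*47) + 113 = (-16 - 658) + 113 = -674 + 113 = -561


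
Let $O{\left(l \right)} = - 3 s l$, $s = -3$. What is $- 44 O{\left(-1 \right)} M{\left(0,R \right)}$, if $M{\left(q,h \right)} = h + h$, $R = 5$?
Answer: $3960$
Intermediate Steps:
$M{\left(q,h \right)} = 2 h$
$O{\left(l \right)} = 9 l$ ($O{\left(l \right)} = \left(-3\right) \left(-3\right) l = 9 l$)
$- 44 O{\left(-1 \right)} M{\left(0,R \right)} = - 44 \cdot 9 \left(-1\right) 2 \cdot 5 = \left(-44\right) \left(-9\right) 10 = 396 \cdot 10 = 3960$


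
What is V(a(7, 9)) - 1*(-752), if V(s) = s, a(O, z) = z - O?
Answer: 754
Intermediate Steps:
V(a(7, 9)) - 1*(-752) = (9 - 1*7) - 1*(-752) = (9 - 7) + 752 = 2 + 752 = 754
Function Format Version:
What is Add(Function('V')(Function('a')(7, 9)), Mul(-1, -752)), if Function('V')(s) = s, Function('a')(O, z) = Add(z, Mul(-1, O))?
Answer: 754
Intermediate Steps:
Add(Function('V')(Function('a')(7, 9)), Mul(-1, -752)) = Add(Add(9, Mul(-1, 7)), Mul(-1, -752)) = Add(Add(9, -7), 752) = Add(2, 752) = 754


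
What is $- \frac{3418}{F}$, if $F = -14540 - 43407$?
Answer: $\frac{3418}{57947} \approx 0.058985$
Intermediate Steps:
$F = -57947$ ($F = -14540 - 43407 = -57947$)
$- \frac{3418}{F} = - \frac{3418}{-57947} = \left(-3418\right) \left(- \frac{1}{57947}\right) = \frac{3418}{57947}$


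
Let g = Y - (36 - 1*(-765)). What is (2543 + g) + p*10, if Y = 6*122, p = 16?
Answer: 2634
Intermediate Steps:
Y = 732
g = -69 (g = 732 - (36 - 1*(-765)) = 732 - (36 + 765) = 732 - 1*801 = 732 - 801 = -69)
(2543 + g) + p*10 = (2543 - 69) + 16*10 = 2474 + 160 = 2634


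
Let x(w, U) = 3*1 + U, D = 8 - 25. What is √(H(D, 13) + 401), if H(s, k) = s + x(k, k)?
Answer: 20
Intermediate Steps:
D = -17
x(w, U) = 3 + U
H(s, k) = 3 + k + s (H(s, k) = s + (3 + k) = 3 + k + s)
√(H(D, 13) + 401) = √((3 + 13 - 17) + 401) = √(-1 + 401) = √400 = 20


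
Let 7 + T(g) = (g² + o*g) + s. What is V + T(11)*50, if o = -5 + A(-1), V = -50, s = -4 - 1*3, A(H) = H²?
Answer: 3100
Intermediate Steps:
s = -7 (s = -4 - 3 = -7)
o = -4 (o = -5 + (-1)² = -5 + 1 = -4)
T(g) = -14 + g² - 4*g (T(g) = -7 + ((g² - 4*g) - 7) = -7 + (-7 + g² - 4*g) = -14 + g² - 4*g)
V + T(11)*50 = -50 + (-14 + 11² - 4*11)*50 = -50 + (-14 + 121 - 44)*50 = -50 + 63*50 = -50 + 3150 = 3100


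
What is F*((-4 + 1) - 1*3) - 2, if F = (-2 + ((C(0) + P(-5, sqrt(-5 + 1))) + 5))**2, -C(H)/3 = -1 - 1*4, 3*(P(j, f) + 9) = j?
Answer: -974/3 ≈ -324.67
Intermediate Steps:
P(j, f) = -9 + j/3
C(H) = 15 (C(H) = -3*(-1 - 1*4) = -3*(-1 - 4) = -3*(-5) = 15)
F = 484/9 (F = (-2 + ((15 + (-9 + (1/3)*(-5))) + 5))**2 = (-2 + ((15 + (-9 - 5/3)) + 5))**2 = (-2 + ((15 - 32/3) + 5))**2 = (-2 + (13/3 + 5))**2 = (-2 + 28/3)**2 = (22/3)**2 = 484/9 ≈ 53.778)
F*((-4 + 1) - 1*3) - 2 = 484*((-4 + 1) - 1*3)/9 - 2 = 484*(-3 - 3)/9 - 2 = (484/9)*(-6) - 2 = -968/3 - 2 = -974/3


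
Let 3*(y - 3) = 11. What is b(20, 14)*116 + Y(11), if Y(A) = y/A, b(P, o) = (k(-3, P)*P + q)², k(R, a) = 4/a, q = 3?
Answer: 187592/33 ≈ 5684.6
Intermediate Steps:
y = 20/3 (y = 3 + (⅓)*11 = 3 + 11/3 = 20/3 ≈ 6.6667)
b(P, o) = 49 (b(P, o) = ((4/P)*P + 3)² = (4 + 3)² = 7² = 49)
Y(A) = 20/(3*A)
b(20, 14)*116 + Y(11) = 49*116 + (20/3)/11 = 5684 + (20/3)*(1/11) = 5684 + 20/33 = 187592/33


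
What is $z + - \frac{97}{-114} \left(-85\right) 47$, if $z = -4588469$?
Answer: $- \frac{523472981}{114} \approx -4.5919 \cdot 10^{6}$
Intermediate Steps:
$z + - \frac{97}{-114} \left(-85\right) 47 = -4588469 + - \frac{97}{-114} \left(-85\right) 47 = -4588469 + \left(-97\right) \left(- \frac{1}{114}\right) \left(-85\right) 47 = -4588469 + \frac{97}{114} \left(-85\right) 47 = -4588469 - \frac{387515}{114} = - \frac{523472981}{114}$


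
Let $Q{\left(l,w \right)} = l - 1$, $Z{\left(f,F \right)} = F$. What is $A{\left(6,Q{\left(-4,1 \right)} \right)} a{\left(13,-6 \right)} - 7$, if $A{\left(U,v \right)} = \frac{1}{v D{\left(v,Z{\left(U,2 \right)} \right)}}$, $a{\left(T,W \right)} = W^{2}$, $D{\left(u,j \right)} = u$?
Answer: $- \frac{139}{25} \approx -5.56$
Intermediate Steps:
$Q{\left(l,w \right)} = -1 + l$ ($Q{\left(l,w \right)} = l - 1 = -1 + l$)
$A{\left(U,v \right)} = \frac{1}{v^{2}}$ ($A{\left(U,v \right)} = \frac{1}{v v} = \frac{1}{v^{2}}$)
$A{\left(6,Q{\left(-4,1 \right)} \right)} a{\left(13,-6 \right)} - 7 = \frac{\left(-6\right)^{2}}{\left(-1 - 4\right)^{2}} - 7 = \frac{1}{25} \cdot 36 - 7 = \frac{36}{25} - 7 = - \frac{139}{25}$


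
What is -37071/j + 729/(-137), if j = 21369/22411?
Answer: -37944976266/975851 ≈ -38884.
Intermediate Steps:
j = 21369/22411 (j = 21369*(1/22411) = 21369/22411 ≈ 0.95350)
-37071/j + 729/(-137) = -37071/21369/22411 + 729/(-137) = -37071*22411/21369 + 729*(-1/137) = -276932727/7123 - 729/137 = -37944976266/975851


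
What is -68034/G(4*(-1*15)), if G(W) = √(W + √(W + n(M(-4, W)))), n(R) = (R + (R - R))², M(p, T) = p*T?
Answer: -34017*√2/√(-30 + √14385) ≈ -5072.7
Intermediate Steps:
M(p, T) = T*p
n(R) = R² (n(R) = (R + 0)² = R²)
G(W) = √(W + √(W + 16*W²)) (G(W) = √(W + √(W + (W*(-4))²)) = √(W + √(W + (-4*W)²)) = √(W + √(W + 16*W²)))
-68034/G(4*(-1*15)) = -68034/√(4*(-1*15) + √((4*(-1*15))*(1 + 16*(4*(-1*15))))) = -68034/√(4*(-15) + √((4*(-15))*(1 + 16*(4*(-15))))) = -68034/√(-60 + √(-60*(1 + 16*(-60)))) = -68034/√(-60 + √(-60*(1 - 960))) = -68034/√(-60 + √(-60*(-959))) = -68034/√(-60 + √57540) = -68034/√(-60 + 2*√14385)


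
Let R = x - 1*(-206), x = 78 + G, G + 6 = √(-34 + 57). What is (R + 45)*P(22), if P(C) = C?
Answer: 7106 + 22*√23 ≈ 7211.5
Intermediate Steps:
G = -6 + √23 (G = -6 + √(-34 + 57) = -6 + √23 ≈ -1.2042)
x = 72 + √23 (x = 78 + (-6 + √23) = 72 + √23 ≈ 76.796)
R = 278 + √23 (R = (72 + √23) - 1*(-206) = (72 + √23) + 206 = 278 + √23 ≈ 282.80)
(R + 45)*P(22) = ((278 + √23) + 45)*22 = (323 + √23)*22 = 7106 + 22*√23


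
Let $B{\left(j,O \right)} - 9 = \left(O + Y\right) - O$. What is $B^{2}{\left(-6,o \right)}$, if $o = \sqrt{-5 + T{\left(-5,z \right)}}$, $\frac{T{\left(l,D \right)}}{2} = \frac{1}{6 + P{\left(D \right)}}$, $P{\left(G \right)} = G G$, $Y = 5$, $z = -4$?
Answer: $196$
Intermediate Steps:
$P{\left(G \right)} = G^{2}$
$T{\left(l,D \right)} = \frac{2}{6 + D^{2}}$
$o = \frac{3 i \sqrt{66}}{11}$ ($o = \sqrt{-5 + \frac{2}{6 + \left(-4\right)^{2}}} = \sqrt{-5 + \frac{2}{6 + 16}} = \sqrt{-5 + \frac{2}{22}} = \sqrt{-5 + 2 \cdot \frac{1}{22}} = \sqrt{-5 + \frac{1}{11}} = \sqrt{- \frac{54}{11}} = \frac{3 i \sqrt{66}}{11} \approx 2.2156 i$)
$B{\left(j,O \right)} = 14$ ($B{\left(j,O \right)} = 9 + \left(\left(O + 5\right) - O\right) = 9 + \left(\left(5 + O\right) - O\right) = 9 + 5 = 14$)
$B^{2}{\left(-6,o \right)} = 14^{2} = 196$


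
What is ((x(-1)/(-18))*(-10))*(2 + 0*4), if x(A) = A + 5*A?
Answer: -20/3 ≈ -6.6667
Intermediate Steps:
x(A) = 6*A
((x(-1)/(-18))*(-10))*(2 + 0*4) = (((6*(-1))/(-18))*(-10))*(2 + 0*4) = (-6*(-1/18)*(-10))*(2 + 0) = ((1/3)*(-10))*2 = -10/3*2 = -20/3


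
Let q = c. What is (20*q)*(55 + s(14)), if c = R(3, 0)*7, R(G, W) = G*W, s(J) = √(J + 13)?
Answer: 0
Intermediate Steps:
s(J) = √(13 + J)
c = 0 (c = (3*0)*7 = 0*7 = 0)
q = 0
(20*q)*(55 + s(14)) = (20*0)*(55 + √(13 + 14)) = 0*(55 + √27) = 0*(55 + 3*√3) = 0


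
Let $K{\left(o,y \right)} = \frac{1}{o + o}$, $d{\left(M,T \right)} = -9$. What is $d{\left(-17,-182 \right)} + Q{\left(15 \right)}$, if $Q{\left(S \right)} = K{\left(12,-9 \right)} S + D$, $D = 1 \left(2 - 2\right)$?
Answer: $- \frac{67}{8} \approx -8.375$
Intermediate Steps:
$K{\left(o,y \right)} = \frac{1}{2 o}$
$D = 0$ ($D = 1 \cdot 0 = 0$)
$Q{\left(S \right)} = \frac{S}{24}$ ($Q{\left(S \right)} = \frac{1}{2 \cdot 12} S + 0 = \frac{1}{2} \cdot \frac{1}{12} S + 0 = \frac{S}{24} + 0 = \frac{S}{24}$)
$d{\left(-17,-182 \right)} + Q{\left(15 \right)} = -9 + \frac{1}{24} \cdot 15 = -9 + \frac{5}{8} = - \frac{67}{8}$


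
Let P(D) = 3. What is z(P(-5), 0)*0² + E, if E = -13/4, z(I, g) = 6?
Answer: -13/4 ≈ -3.2500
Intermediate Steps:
E = -13/4 (E = -13*¼ = -13/4 ≈ -3.2500)
z(P(-5), 0)*0² + E = 6*0² - 13/4 = 6*0 - 13/4 = 0 - 13/4 = -13/4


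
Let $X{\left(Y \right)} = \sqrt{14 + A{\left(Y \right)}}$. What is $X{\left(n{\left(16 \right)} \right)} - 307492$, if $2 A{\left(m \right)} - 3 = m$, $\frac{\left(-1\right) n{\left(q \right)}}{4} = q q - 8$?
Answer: $-307492 + \frac{31 i \sqrt{2}}{2} \approx -3.0749 \cdot 10^{5} + 21.92 i$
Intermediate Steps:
$n{\left(q \right)} = 32 - 4 q^{2}$ ($n{\left(q \right)} = - 4 \left(q q - 8\right) = - 4 \left(q^{2} - 8\right) = - 4 \left(-8 + q^{2}\right) = 32 - 4 q^{2}$)
$A{\left(m \right)} = \frac{3}{2} + \frac{m}{2}$
$X{\left(Y \right)} = \sqrt{\frac{31}{2} + \frac{Y}{2}}$ ($X{\left(Y \right)} = \sqrt{14 + \left(\frac{3}{2} + \frac{Y}{2}\right)} = \sqrt{\frac{31}{2} + \frac{Y}{2}}$)
$X{\left(n{\left(16 \right)} \right)} - 307492 = \frac{\sqrt{62 + 2 \left(32 - 4 \cdot 16^{2}\right)}}{2} - 307492 = \frac{\sqrt{62 + 2 \left(32 - 1024\right)}}{2} - 307492 = \frac{\sqrt{62 + 2 \left(-992\right)}}{2} - 307492 = \frac{\sqrt{62 - 1984}}{2} - 307492 = \frac{\sqrt{-1922}}{2} - 307492 = \frac{31 i \sqrt{2}}{2} - 307492 = -307492 + \frac{31 i \sqrt{2}}{2}$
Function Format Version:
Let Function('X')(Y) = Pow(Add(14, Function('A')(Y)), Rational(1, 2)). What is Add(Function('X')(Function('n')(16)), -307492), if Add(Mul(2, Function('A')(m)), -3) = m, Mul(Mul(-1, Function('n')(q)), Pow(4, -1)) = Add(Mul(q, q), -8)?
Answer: Add(-307492, Mul(Rational(31, 2), I, Pow(2, Rational(1, 2)))) ≈ Add(-3.0749e+5, Mul(21.920, I))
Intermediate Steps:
Function('n')(q) = Add(32, Mul(-4, Pow(q, 2))) (Function('n')(q) = Mul(-4, Add(Mul(q, q), -8)) = Mul(-4, Add(Pow(q, 2), -8)) = Mul(-4, Add(-8, Pow(q, 2))) = Add(32, Mul(-4, Pow(q, 2))))
Function('A')(m) = Add(Rational(3, 2), Mul(Rational(1, 2), m))
Function('X')(Y) = Pow(Add(Rational(31, 2), Mul(Rational(1, 2), Y)), Rational(1, 2)) (Function('X')(Y) = Pow(Add(14, Add(Rational(3, 2), Mul(Rational(1, 2), Y))), Rational(1, 2)) = Pow(Add(Rational(31, 2), Mul(Rational(1, 2), Y)), Rational(1, 2)))
Add(Function('X')(Function('n')(16)), -307492) = Add(Mul(Rational(1, 2), Pow(Add(62, Mul(2, Add(32, Mul(-4, Pow(16, 2))))), Rational(1, 2))), -307492) = Add(Mul(Rational(1, 2), Pow(Add(62, Mul(2, Add(32, Mul(-4, 256)))), Rational(1, 2))), -307492) = Add(Mul(Rational(1, 2), Pow(Add(62, Mul(2, Add(32, -1024))), Rational(1, 2))), -307492) = Add(Mul(Rational(1, 2), Pow(Add(62, Mul(2, -992)), Rational(1, 2))), -307492) = Add(Mul(Rational(1, 2), Pow(Add(62, -1984), Rational(1, 2))), -307492) = Add(Mul(Rational(1, 2), Pow(-1922, Rational(1, 2))), -307492) = Add(Mul(Rational(1, 2), Mul(31, I, Pow(2, Rational(1, 2)))), -307492) = Add(Mul(Rational(31, 2), I, Pow(2, Rational(1, 2))), -307492) = Add(-307492, Mul(Rational(31, 2), I, Pow(2, Rational(1, 2))))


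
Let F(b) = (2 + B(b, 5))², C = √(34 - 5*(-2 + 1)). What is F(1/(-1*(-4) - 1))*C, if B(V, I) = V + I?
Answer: 484*√39/9 ≈ 335.84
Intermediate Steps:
B(V, I) = I + V
C = √39 (C = √(34 - 5*(-1)) = √(34 + 5) = √39 ≈ 6.2450)
F(b) = (7 + b)² (F(b) = (2 + (5 + b))² = (7 + b)²)
F(1/(-1*(-4) - 1))*C = (7 + 1/(-1*(-4) - 1))²*√39 = (7 + 1/(4 - 1))²*√39 = (7 + 1/3)²*√39 = (7 + ⅓)²*√39 = (22/3)²*√39 = 484*√39/9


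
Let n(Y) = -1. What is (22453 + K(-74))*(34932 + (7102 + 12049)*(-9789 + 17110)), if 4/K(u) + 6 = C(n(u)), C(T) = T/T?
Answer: 15743415620183/5 ≈ 3.1487e+12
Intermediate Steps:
C(T) = 1
K(u) = -⅘ (K(u) = 4/(-6 + 1) = 4/(-5) = 4*(-⅕) = -⅘)
(22453 + K(-74))*(34932 + (7102 + 12049)*(-9789 + 17110)) = (22453 - ⅘)*(34932 + (7102 + 12049)*(-9789 + 17110)) = 112261*(34932 + 19151*7321)/5 = 112261*(34932 + 140204471)/5 = (112261/5)*140239403 = 15743415620183/5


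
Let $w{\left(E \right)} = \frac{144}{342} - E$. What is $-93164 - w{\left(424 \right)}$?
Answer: $- \frac{1762068}{19} \approx -92740.0$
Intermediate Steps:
$w{\left(E \right)} = \frac{8}{19} - E$ ($w{\left(E \right)} = 144 \cdot \frac{1}{342} - E = \frac{8}{19} - E$)
$-93164 - w{\left(424 \right)} = -93164 - \left(\frac{8}{19} - 424\right) = -93164 - - \frac{8048}{19} = -93164 + \frac{8048}{19} = - \frac{1762068}{19}$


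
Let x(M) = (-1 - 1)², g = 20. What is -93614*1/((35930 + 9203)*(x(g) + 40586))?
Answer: -46807/915974235 ≈ -5.1101e-5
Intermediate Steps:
x(M) = 4 (x(M) = (-2)² = 4)
-93614*1/((35930 + 9203)*(x(g) + 40586)) = -93614*1/((4 + 40586)*(35930 + 9203)) = -93614/(40590*45133) = -93614/1831948470 = -93614*1/1831948470 = -46807/915974235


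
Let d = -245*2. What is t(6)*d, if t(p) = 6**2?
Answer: -17640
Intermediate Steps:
t(p) = 36
d = -490
t(6)*d = 36*(-490) = -17640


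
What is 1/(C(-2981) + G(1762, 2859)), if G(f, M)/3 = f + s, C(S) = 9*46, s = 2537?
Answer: 1/13311 ≈ 7.5126e-5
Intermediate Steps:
C(S) = 414
G(f, M) = 7611 + 3*f (G(f, M) = 3*(f + 2537) = 3*(2537 + f) = 7611 + 3*f)
1/(C(-2981) + G(1762, 2859)) = 1/(414 + (7611 + 3*1762)) = 1/(414 + (7611 + 5286)) = 1/(414 + 12897) = 1/13311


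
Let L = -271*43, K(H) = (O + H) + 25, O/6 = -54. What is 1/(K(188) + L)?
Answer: -1/11764 ≈ -8.5005e-5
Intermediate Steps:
O = -324 (O = 6*(-54) = -324)
K(H) = -299 + H (K(H) = (-324 + H) + 25 = -299 + H)
L = -11653
1/(K(188) + L) = 1/((-299 + 188) - 11653) = 1/(-111 - 11653) = 1/(-11764) = -1/11764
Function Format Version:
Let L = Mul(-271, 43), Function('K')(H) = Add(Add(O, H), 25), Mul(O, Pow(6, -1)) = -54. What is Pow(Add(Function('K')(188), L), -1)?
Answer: Rational(-1, 11764) ≈ -8.5005e-5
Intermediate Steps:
O = -324 (O = Mul(6, -54) = -324)
Function('K')(H) = Add(-299, H) (Function('K')(H) = Add(Add(-324, H), 25) = Add(-299, H))
L = -11653
Pow(Add(Function('K')(188), L), -1) = Pow(Add(Add(-299, 188), -11653), -1) = Pow(Add(-111, -11653), -1) = Pow(-11764, -1) = Rational(-1, 11764)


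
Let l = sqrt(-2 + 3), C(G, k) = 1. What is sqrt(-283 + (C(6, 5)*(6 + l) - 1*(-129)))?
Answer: 7*I*sqrt(3) ≈ 12.124*I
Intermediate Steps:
l = 1 (l = sqrt(1) = 1)
sqrt(-283 + (C(6, 5)*(6 + l) - 1*(-129))) = sqrt(-283 + (1*(6 + 1) - 1*(-129))) = sqrt(-283 + (1*7 + 129)) = sqrt(-283 + (7 + 129)) = sqrt(-283 + 136) = sqrt(-147) = 7*I*sqrt(3)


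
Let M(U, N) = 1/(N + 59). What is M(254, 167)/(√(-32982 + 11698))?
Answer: -I*√5321/2405092 ≈ -3.0329e-5*I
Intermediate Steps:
M(U, N) = 1/(59 + N)
M(254, 167)/(√(-32982 + 11698)) = 1/((59 + 167)*(√(-32982 + 11698))) = 1/(226*(√(-21284))) = 1/(226*((2*I*√5321))) = (-I*√5321/10642)/226 = -I*√5321/2405092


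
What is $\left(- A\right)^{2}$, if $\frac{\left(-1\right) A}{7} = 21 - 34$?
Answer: $8281$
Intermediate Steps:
$A = 91$ ($A = - 7 \left(21 - 34\right) = \left(-7\right) \left(-13\right) = 91$)
$\left(- A\right)^{2} = \left(\left(-1\right) 91\right)^{2} = \left(-91\right)^{2} = 8281$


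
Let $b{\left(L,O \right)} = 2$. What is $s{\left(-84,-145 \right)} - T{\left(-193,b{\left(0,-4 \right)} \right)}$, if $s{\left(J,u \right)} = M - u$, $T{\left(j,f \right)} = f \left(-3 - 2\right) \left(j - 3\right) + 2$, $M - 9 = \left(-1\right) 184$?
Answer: $-1992$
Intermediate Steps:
$M = -175$ ($M = 9 - 184 = -175$)
$T{\left(j,f \right)} = 2 + f \left(15 - 5 j\right)$ ($T{\left(j,f \right)} = f \left(- 5 \left(-3 + j\right)\right) + 2 = f \left(15 - 5 j\right) + 2 = 2 + f \left(15 - 5 j\right)$)
$s{\left(J,u \right)} = -175 - u$
$s{\left(-84,-145 \right)} - T{\left(-193,b{\left(0,-4 \right)} \right)} = \left(-175 - -145\right) - \left(2 + 15 \cdot 2 - 10 \left(-193\right)\right) = \left(-175 + 145\right) - \left(2 + 30 + 1930\right) = -30 - 1962 = -1992$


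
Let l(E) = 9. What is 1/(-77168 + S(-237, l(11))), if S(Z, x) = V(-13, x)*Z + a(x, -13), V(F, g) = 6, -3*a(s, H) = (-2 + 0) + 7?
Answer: -3/235775 ≈ -1.2724e-5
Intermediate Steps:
a(s, H) = -5/3 (a(s, H) = -((-2 + 0) + 7)/3 = -(-2 + 7)/3 = -⅓*5 = -5/3)
S(Z, x) = -5/3 + 6*Z (S(Z, x) = 6*Z - 5/3 = -5/3 + 6*Z)
1/(-77168 + S(-237, l(11))) = 1/(-77168 + (-5/3 + 6*(-237))) = 1/(-77168 + (-5/3 - 1422)) = 1/(-77168 - 4271/3) = 1/(-235775/3) = -3/235775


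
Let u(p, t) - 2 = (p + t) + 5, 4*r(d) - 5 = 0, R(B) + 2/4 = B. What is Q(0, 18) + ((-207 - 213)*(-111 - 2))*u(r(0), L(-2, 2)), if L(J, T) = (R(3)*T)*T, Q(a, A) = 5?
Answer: 866150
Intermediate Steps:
R(B) = -½ + B
r(d) = 5/4 (r(d) = 5/4 + (¼)*0 = 5/4 + 0 = 5/4)
L(J, T) = 5*T²/2 (L(J, T) = ((-½ + 3)*T)*T = (5*T/2)*T = 5*T²/2)
u(p, t) = 7 + p + t (u(p, t) = 2 + ((p + t) + 5) = 2 + (5 + p + t) = 7 + p + t)
Q(0, 18) + ((-207 - 213)*(-111 - 2))*u(r(0), L(-2, 2)) = 5 + ((-207 - 213)*(-111 - 2))*(7 + 5/4 + (5/2)*2²) = 5 + (-420*(-113))*(7 + 5/4 + (5/2)*4) = 5 + 47460*(7 + 5/4 + 10) = 5 + 47460*(73/4) = 5 + 866145 = 866150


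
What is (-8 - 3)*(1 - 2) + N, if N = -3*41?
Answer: -112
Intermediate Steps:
N = -123
(-8 - 3)*(1 - 2) + N = (-8 - 3)*(1 - 2) - 123 = -11*(-1) - 123 = 11 - 123 = -112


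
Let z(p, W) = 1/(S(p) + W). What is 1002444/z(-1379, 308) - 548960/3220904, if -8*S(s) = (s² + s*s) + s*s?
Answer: -575373816542486477/805226 ≈ -7.1455e+11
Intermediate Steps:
S(s) = -3*s²/8 (S(s) = -((s² + s*s) + s*s)/8 = -((s² + s²) + s²)/8 = -(2*s² + s²)/8 = -3*s²/8)
z(p, W) = 1/(W - 3*p²/8) (z(p, W) = 1/(-3*p²/8 + W) = 1/(W - 3*p²/8))
1002444/z(-1379, 308) - 548960/3220904 = 1002444/((8/(-3*(-1379)² + 8*308))) - 548960/3220904 = 1002444/((8/(-3*1901641 + 2464))) - 548960*1/3220904 = 1002444/((8/(-5704923 + 2464))) - 68620/402613 = 1002444/((8/(-5702459))) - 68620/402613 = 1002444/((8*(-1/5702459))) - 68620/402613 = 1002444/(-8/5702459) - 68620/402613 = 1002444*(-5702459/8) - 68620/402613 = -1429098952449/2 - 68620/402613 = -575373816542486477/805226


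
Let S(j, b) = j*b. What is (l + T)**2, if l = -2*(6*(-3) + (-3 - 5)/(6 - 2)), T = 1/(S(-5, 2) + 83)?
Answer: 8532241/5329 ≈ 1601.1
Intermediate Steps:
S(j, b) = b*j
T = 1/73 (T = 1/(2*(-5) + 83) = 1/(-10 + 83) = 1/73 ≈ 0.013699)
l = 40 (l = -2*(-18 - 8/4) = -2*(-18 - 8*1/4) = -2*(-18 - 2) = -2*(-20) = 40)
(l + T)**2 = (40 + 1/73)**2 = (2921/73)**2 = 8532241/5329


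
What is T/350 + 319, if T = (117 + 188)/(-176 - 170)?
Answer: 7726119/24220 ≈ 319.00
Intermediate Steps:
T = -305/346 (T = 305/(-346) = 305*(-1/346) = -305/346 ≈ -0.88150)
T/350 + 319 = -305/346/350 + 319 = (1/350)*(-305/346) + 319 = -61/24220 + 319 = 7726119/24220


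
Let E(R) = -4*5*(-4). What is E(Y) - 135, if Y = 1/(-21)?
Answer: -55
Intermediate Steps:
Y = -1/21 ≈ -0.047619
E(R) = 80 (E(R) = -20*(-4) = 80)
E(Y) - 135 = 80 - 135 = -55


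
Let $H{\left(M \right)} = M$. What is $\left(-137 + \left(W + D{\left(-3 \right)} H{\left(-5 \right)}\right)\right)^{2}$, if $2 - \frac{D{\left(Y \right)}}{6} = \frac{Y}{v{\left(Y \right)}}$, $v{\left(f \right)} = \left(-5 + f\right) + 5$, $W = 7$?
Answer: $25600$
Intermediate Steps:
$v{\left(f \right)} = f$
$D{\left(Y \right)} = 6$ ($D{\left(Y \right)} = 12 - 6 \frac{Y}{Y} = 12 - 6 = 6$)
$\left(-137 + \left(W + D{\left(-3 \right)} H{\left(-5 \right)}\right)\right)^{2} = \left(-137 + \left(7 + 6 \left(-5\right)\right)\right)^{2} = \left(-137 + \left(7 - 30\right)\right)^{2} = \left(-137 - 23\right)^{2} = \left(-160\right)^{2} = 25600$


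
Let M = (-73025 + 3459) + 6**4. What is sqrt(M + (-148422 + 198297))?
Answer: I*sqrt(18395) ≈ 135.63*I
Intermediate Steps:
M = -68270 (M = -69566 + 1296 = -68270)
sqrt(M + (-148422 + 198297)) = sqrt(-68270 + (-148422 + 198297)) = sqrt(-68270 + 49875) = sqrt(-18395) = I*sqrt(18395)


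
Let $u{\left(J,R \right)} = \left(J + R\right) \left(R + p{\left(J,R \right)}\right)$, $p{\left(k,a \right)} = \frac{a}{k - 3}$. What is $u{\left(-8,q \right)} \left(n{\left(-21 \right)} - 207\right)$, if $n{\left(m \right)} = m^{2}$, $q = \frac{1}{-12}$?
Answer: $\frac{6305}{44} \approx 143.3$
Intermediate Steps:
$q = - \frac{1}{12} \approx -0.083333$
$p{\left(k,a \right)} = \frac{a}{-3 + k}$
$u{\left(J,R \right)} = \left(J + R\right) \left(R + \frac{R}{-3 + J}\right)$
$u{\left(-8,q \right)} \left(n{\left(-21 \right)} - 207\right) = - \frac{-8 - \frac{1}{12} + \left(-3 - 8\right) \left(-8 - \frac{1}{12}\right)}{12 \left(-3 - 8\right)} \left(\left(-21\right)^{2} - 207\right) = - \frac{-8 - \frac{1}{12} - - \frac{1067}{12}}{12 \left(-11\right)} \left(441 - 207\right) = \left(- \frac{1}{12}\right) \left(- \frac{1}{11}\right) \left(-8 - \frac{1}{12} + \frac{1067}{12}\right) 234 = \left(- \frac{1}{12}\right) \left(- \frac{1}{11}\right) \frac{485}{6} \cdot 234 = \frac{485}{792} \cdot 234 = \frac{6305}{44}$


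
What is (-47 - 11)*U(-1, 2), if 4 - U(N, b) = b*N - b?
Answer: -464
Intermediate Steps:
U(N, b) = 4 + b - N*b (U(N, b) = 4 - (b*N - b) = 4 - (N*b - b) = 4 - (-b + N*b) = 4 + (b - N*b) = 4 + b - N*b)
(-47 - 11)*U(-1, 2) = (-47 - 11)*(4 + 2 - 1*(-1)*2) = -58*(4 + 2 + 2) = -58*8 = -464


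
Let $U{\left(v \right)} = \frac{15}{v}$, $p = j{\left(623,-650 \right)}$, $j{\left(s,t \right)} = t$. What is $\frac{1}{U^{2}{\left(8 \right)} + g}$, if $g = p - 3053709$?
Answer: $- \frac{64}{195478751} \approx -3.274 \cdot 10^{-7}$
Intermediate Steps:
$p = -650$
$g = -3054359$ ($g = -650 - 3053709 = -3054359$)
$\frac{1}{U^{2}{\left(8 \right)} + g} = \frac{1}{\left(\frac{15}{8}\right)^{2} - 3054359} = \frac{1}{\frac{225}{64} - 3054359} = \frac{1}{- \frac{195478751}{64}} = - \frac{64}{195478751}$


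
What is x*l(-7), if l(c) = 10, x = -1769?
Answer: -17690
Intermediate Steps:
x*l(-7) = -1769*10 = -17690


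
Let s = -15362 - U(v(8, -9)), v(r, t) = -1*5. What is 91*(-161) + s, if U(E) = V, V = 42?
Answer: -30055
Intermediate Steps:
v(r, t) = -5
U(E) = 42
s = -15404 (s = -15362 - 1*42 = -15362 - 42 = -15404)
91*(-161) + s = 91*(-161) - 15404 = -14651 - 15404 = -30055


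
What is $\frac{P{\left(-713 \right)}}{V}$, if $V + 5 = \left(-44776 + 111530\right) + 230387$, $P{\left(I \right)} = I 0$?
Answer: $0$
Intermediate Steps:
$P{\left(I \right)} = 0$
$V = 297136$ ($V = -5 + \left(\left(-44776 + 111530\right) + 230387\right) = -5 + \left(66754 + 230387\right) = -5 + 297141 = 297136$)
$\frac{P{\left(-713 \right)}}{V} = \frac{0}{297136} = 0 \cdot \frac{1}{297136} = 0$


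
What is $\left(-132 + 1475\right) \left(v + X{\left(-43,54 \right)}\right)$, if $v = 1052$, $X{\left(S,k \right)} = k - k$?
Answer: $1412836$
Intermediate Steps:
$X{\left(S,k \right)} = 0$
$\left(-132 + 1475\right) \left(v + X{\left(-43,54 \right)}\right) = \left(-132 + 1475\right) \left(1052 + 0\right) = 1343 \cdot 1052 = 1412836$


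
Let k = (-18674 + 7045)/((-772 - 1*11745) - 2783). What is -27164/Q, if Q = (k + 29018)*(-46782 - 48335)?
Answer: 415609200/42230714237393 ≈ 9.8414e-6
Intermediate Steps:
k = 11629/15300 (k = -11629/((-772 - 11745) - 2783) = -11629/(-12517 - 2783) = -11629/(-15300) = -11629*(-1/15300) = 11629/15300 ≈ 0.76007)
Q = -42230714237393/15300 (Q = (11629/15300 + 29018)*(-46782 - 48335) = (443987029/15300)*(-95117) = -42230714237393/15300 ≈ -2.7602e+9)
-27164/Q = -27164/(-42230714237393/15300) = -27164*(-15300/42230714237393) = 415609200/42230714237393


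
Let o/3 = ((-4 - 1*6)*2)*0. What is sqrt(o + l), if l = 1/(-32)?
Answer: I*sqrt(2)/8 ≈ 0.17678*I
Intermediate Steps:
o = 0 (o = 3*(((-4 - 1*6)*2)*0) = 3*(((-4 - 6)*2)*0) = 3*(-10*2*0) = 3*(-20*0) = 3*0 = 0)
l = -1/32 ≈ -0.031250
sqrt(o + l) = sqrt(0 - 1/32) = sqrt(-1/32) = I*sqrt(2)/8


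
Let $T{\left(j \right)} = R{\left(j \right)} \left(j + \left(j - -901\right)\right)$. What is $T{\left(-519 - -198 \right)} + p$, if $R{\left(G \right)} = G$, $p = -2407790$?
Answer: $-2490929$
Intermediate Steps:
$T{\left(j \right)} = j \left(901 + 2 j\right)$ ($T{\left(j \right)} = j \left(j + \left(j - -901\right)\right) = j \left(j + \left(j + 901\right)\right) = j \left(j + \left(901 + j\right)\right) = j \left(901 + 2 j\right)$)
$T{\left(-519 - -198 \right)} + p = \left(-519 - -198\right) \left(901 + 2 \left(-519 - -198\right)\right) - 2407790 = \left(-519 + 198\right) \left(901 + 2 \left(-519 + 198\right)\right) - 2407790 = - 321 \left(901 + 2 \left(-321\right)\right) - 2407790 = - 321 \left(901 - 642\right) - 2407790 = \left(-321\right) 259 - 2407790 = -83139 - 2407790 = -2490929$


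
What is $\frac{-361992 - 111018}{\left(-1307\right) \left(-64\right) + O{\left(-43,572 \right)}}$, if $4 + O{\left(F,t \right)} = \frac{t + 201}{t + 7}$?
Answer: $- \frac{273872790}{48430649} \approx -5.6549$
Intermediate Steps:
$O{\left(F,t \right)} = -4 + \frac{201 + t}{7 + t}$ ($O{\left(F,t \right)} = -4 + \frac{t + 201}{t + 7} = -4 + \frac{201 + t}{7 + t}$)
$\frac{-361992 - 111018}{\left(-1307\right) \left(-64\right) + O{\left(-43,572 \right)}} = \frac{-361992 - 111018}{\left(-1307\right) \left(-64\right) + \frac{173 - 1716}{7 + 572}} = - \frac{473010}{83648 + \frac{173 - 1716}{579}} = - \frac{473010}{83648 + \frac{1}{579} \left(-1543\right)} = - \frac{473010}{83648 - \frac{1543}{579}} = - \frac{473010}{\frac{48430649}{579}} = \left(-473010\right) \frac{579}{48430649} = - \frac{273872790}{48430649}$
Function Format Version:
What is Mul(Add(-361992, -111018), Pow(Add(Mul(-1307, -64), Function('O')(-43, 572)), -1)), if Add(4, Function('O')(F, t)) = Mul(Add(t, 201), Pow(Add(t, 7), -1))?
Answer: Rational(-273872790, 48430649) ≈ -5.6549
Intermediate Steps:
Function('O')(F, t) = Add(-4, Mul(Pow(Add(7, t), -1), Add(201, t))) (Function('O')(F, t) = Add(-4, Mul(Add(t, 201), Pow(Add(t, 7), -1))) = Add(-4, Mul(Add(201, t), Pow(Add(7, t), -1))) = Add(-4, Mul(Pow(Add(7, t), -1), Add(201, t))))
Mul(Add(-361992, -111018), Pow(Add(Mul(-1307, -64), Function('O')(-43, 572)), -1)) = Mul(Add(-361992, -111018), Pow(Add(Mul(-1307, -64), Mul(Pow(Add(7, 572), -1), Add(173, Mul(-3, 572)))), -1)) = Mul(-473010, Pow(Add(83648, Mul(Pow(579, -1), Add(173, -1716))), -1)) = Mul(-473010, Pow(Add(83648, Mul(Rational(1, 579), -1543)), -1)) = Mul(-473010, Pow(Add(83648, Rational(-1543, 579)), -1)) = Mul(-473010, Pow(Rational(48430649, 579), -1)) = Mul(-473010, Rational(579, 48430649)) = Rational(-273872790, 48430649)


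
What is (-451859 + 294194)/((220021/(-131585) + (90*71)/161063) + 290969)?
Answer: -1113823071004525/2055536529556774 ≈ -0.54186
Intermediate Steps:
(-451859 + 294194)/((220021/(-131585) + (90*71)/161063) + 290969) = -157665/((220021*(-1/131585) + 6390*(1/161063)) + 290969) = -157665/((-220021/131585 + 6390/161063) + 290969) = -157665/(-34596414173/21193474855 + 290969) = -157665/6166609588670322/21193474855 = -157665*21193474855/6166609588670322 = -1113823071004525/2055536529556774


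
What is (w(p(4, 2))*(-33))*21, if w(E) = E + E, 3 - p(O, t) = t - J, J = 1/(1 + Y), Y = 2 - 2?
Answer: -2772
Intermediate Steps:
Y = 0
J = 1 (J = 1/(1 + 0) = 1/1 = 1)
p(O, t) = 4 - t (p(O, t) = 3 - (t - 1*1) = 3 - (t - 1) = 3 - (-1 + t) = 3 + (1 - t) = 4 - t)
w(E) = 2*E
(w(p(4, 2))*(-33))*21 = ((2*(4 - 1*2))*(-33))*21 = ((2*(4 - 2))*(-33))*21 = ((2*2)*(-33))*21 = (4*(-33))*21 = -132*21 = -2772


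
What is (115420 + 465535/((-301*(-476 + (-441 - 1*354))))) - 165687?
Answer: -2747175846/54653 ≈ -50266.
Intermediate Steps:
(115420 + 465535/((-301*(-476 + (-441 - 1*354))))) - 165687 = (115420 + 465535/((-301*(-476 + (-441 - 354))))) - 165687 = (115420 + 465535/((-301*(-476 - 795)))) - 165687 = (115420 + 465535/((-301*(-1271)))) - 165687 = (115420 + 465535/382571) - 165687 = (115420 + 465535*(1/382571)) - 165687 = (115420 + 66505/54653) - 165687 = 6308115765/54653 - 165687 = -2747175846/54653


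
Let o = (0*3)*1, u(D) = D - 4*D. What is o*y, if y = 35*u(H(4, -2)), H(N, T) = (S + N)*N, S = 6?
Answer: 0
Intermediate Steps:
H(N, T) = N*(6 + N) (H(N, T) = (6 + N)*N = N*(6 + N))
u(D) = -3*D
y = -4200 (y = 35*(-12*(6 + 4)) = 35*(-12*10) = 35*(-3*40) = 35*(-120) = -4200)
o = 0 (o = 0*1 = 0)
o*y = 0*(-4200) = 0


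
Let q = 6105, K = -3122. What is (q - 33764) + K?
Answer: -30781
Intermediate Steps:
(q - 33764) + K = (6105 - 33764) - 3122 = -27659 - 3122 = -30781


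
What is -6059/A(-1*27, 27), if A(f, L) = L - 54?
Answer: 6059/27 ≈ 224.41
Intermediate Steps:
A(f, L) = -54 + L
-6059/A(-1*27, 27) = -6059/(-54 + 27) = -6059/(-27) = -6059*(-1/27) = 6059/27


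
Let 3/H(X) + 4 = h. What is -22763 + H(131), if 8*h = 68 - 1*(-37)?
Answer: -1661675/73 ≈ -22763.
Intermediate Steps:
h = 105/8 (h = (68 - 1*(-37))/8 = (68 + 37)/8 = (⅛)*105 = 105/8 ≈ 13.125)
H(X) = 24/73 (H(X) = 3/(-4 + 105/8) = 3/(73/8) = 3*(8/73) = 24/73)
-22763 + H(131) = -22763 + 24/73 = -1661675/73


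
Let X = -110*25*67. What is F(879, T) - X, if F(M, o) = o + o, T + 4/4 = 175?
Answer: 184598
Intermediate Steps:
T = 174 (T = -1 + 175 = 174)
F(M, o) = 2*o
X = -184250 (X = -2750*67 = -184250)
F(879, T) - X = 2*174 - 1*(-184250) = 348 + 184250 = 184598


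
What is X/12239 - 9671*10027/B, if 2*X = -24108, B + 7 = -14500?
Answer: 1186654633585/177551173 ≈ 6683.5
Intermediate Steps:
B = -14507 (B = -7 - 14500 = -14507)
X = -12054 (X = (½)*(-24108) = -12054)
X/12239 - 9671*10027/B = -12054/12239 - 9671/((-14507/10027)) = -12054*1/12239 - 9671/((-14507*1/10027)) = -12054/12239 - 9671/(-14507/10027) = -12054/12239 - 9671*(-10027/14507) = -12054/12239 + 96971117/14507 = 1186654633585/177551173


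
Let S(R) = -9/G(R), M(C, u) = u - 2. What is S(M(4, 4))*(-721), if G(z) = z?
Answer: 6489/2 ≈ 3244.5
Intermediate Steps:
M(C, u) = -2 + u
S(R) = -9/R
S(M(4, 4))*(-721) = -9/(-2 + 4)*(-721) = -9/2*(-721) = 6489/2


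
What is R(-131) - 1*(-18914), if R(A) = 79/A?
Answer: 2477655/131 ≈ 18913.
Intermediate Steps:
R(-131) - 1*(-18914) = 79/(-131) - 1*(-18914) = 79*(-1/131) + 18914 = -79/131 + 18914 = 2477655/131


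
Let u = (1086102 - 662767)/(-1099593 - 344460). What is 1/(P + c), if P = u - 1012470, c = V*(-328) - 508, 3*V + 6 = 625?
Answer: -481351/520174666467 ≈ -9.2536e-7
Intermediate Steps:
u = -423335/1444053 (u = 423335/(-1444053) = 423335*(-1/1444053) = -423335/1444053 ≈ -0.29316)
V = 619/3 (V = -2 + (⅓)*625 = -2 + 625/3 = 619/3 ≈ 206.33)
c = -204556/3 (c = (619/3)*(-328) - 508 = -203032/3 - 508 = -204556/3 ≈ -68185.)
P = -1462060764245/1444053 (P = -423335/1444053 - 1012470 = -1462060764245/1444053 ≈ -1.0125e+6)
1/(P + c) = 1/(-1462060764245/1444053 - 204556/3) = 1/(-520174666467/481351) = -481351/520174666467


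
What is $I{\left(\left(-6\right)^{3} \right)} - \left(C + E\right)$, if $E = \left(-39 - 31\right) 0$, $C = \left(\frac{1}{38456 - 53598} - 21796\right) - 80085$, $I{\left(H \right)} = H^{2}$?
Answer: $\frac{2249147255}{15142} \approx 1.4854 \cdot 10^{5}$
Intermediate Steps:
$C = - \frac{1542682103}{15142}$ ($C = \left(\frac{1}{-15142} - 21796\right) - 80085 = \left(- \frac{1}{15142} - 21796\right) - 80085 = - \frac{330035033}{15142} - 80085 = - \frac{1542682103}{15142} \approx -1.0188 \cdot 10^{5}$)
$E = 0$ ($E = \left(-70\right) 0 = 0$)
$I{\left(\left(-6\right)^{3} \right)} - \left(C + E\right) = \left(\left(-6\right)^{3}\right)^{2} - \left(- \frac{1542682103}{15142} + 0\right) = \left(-216\right)^{2} - - \frac{1542682103}{15142} = 46656 + \frac{1542682103}{15142} = \frac{2249147255}{15142}$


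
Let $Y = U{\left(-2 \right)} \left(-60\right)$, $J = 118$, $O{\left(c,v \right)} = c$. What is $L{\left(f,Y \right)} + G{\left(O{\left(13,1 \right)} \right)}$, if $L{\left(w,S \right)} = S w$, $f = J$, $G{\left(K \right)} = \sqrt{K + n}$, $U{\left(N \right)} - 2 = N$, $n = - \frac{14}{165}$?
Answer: $\frac{\sqrt{351615}}{165} \approx 3.5938$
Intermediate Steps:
$n = - \frac{14}{165}$ ($n = \left(-14\right) \frac{1}{165} = - \frac{14}{165} \approx -0.084849$)
$U{\left(N \right)} = 2 + N$
$G{\left(K \right)} = \sqrt{- \frac{14}{165} + K}$ ($G{\left(K \right)} = \sqrt{K - \frac{14}{165}} = \sqrt{- \frac{14}{165} + K}$)
$Y = 0$ ($Y = \left(2 - 2\right) \left(-60\right) = 0 \left(-60\right) = 0$)
$f = 118$
$L{\left(f,Y \right)} + G{\left(O{\left(13,1 \right)} \right)} = 0 \cdot 118 + \frac{\sqrt{-2310 + 27225 \cdot 13}}{165} = 0 + \frac{\sqrt{-2310 + 353925}}{165} = 0 + \frac{\sqrt{351615}}{165} = \frac{\sqrt{351615}}{165}$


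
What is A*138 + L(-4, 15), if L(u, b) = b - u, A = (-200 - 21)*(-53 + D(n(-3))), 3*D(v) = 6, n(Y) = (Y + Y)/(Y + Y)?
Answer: 1555417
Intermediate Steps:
n(Y) = 1 (n(Y) = (2*Y)/((2*Y)) = (2*Y)*(1/(2*Y)) = 1)
D(v) = 2 (D(v) = (⅓)*6 = 2)
A = 11271 (A = (-200 - 21)*(-53 + 2) = -221*(-51) = 11271)
A*138 + L(-4, 15) = 11271*138 + (15 - 1*(-4)) = 1555398 + (15 + 4) = 1555398 + 19 = 1555417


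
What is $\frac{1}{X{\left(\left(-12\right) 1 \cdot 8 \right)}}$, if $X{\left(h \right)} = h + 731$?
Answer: $\frac{1}{635} \approx 0.0015748$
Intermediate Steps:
$X{\left(h \right)} = 731 + h$
$\frac{1}{X{\left(\left(-12\right) 1 \cdot 8 \right)}} = \frac{1}{731 + \left(-12\right) 1 \cdot 8} = \frac{1}{731 - 96} = \frac{1}{635}$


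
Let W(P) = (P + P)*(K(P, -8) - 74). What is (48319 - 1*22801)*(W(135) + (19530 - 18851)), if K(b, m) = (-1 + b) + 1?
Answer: 437608182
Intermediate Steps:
K(b, m) = b
W(P) = 2*P*(-74 + P) (W(P) = (P + P)*(P - 74) = (2*P)*(-74 + P) = 2*P*(-74 + P))
(48319 - 1*22801)*(W(135) + (19530 - 18851)) = (48319 - 1*22801)*(2*135*(-74 + 135) + (19530 - 18851)) = (48319 - 22801)*(2*135*61 + 679) = 25518*(16470 + 679) = 25518*17149 = 437608182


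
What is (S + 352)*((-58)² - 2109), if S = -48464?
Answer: -60380560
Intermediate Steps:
(S + 352)*((-58)² - 2109) = (-48464 + 352)*((-58)² - 2109) = -48112*(3364 - 2109) = -48112*1255 = -60380560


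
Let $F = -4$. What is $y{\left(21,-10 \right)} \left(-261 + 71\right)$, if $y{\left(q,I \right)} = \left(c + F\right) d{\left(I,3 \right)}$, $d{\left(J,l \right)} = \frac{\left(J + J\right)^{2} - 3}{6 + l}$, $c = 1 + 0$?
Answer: $\frac{75430}{3} \approx 25143.0$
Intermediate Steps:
$c = 1$
$d{\left(J,l \right)} = \frac{-3 + 4 J^{2}}{6 + l}$ ($d{\left(J,l \right)} = \frac{\left(2 J\right)^{2} - 3}{6 + l} = \frac{4 J^{2} - 3}{6 + l} = \frac{-3 + 4 J^{2}}{6 + l}$)
$y{\left(q,I \right)} = 1 - \frac{4 I^{2}}{3}$ ($y{\left(q,I \right)} = \left(1 - 4\right) \frac{-3 + 4 I^{2}}{6 + 3} = - 3 \frac{-3 + 4 I^{2}}{9} = - 3 \left(- \frac{1}{3} + \frac{4 I^{2}}{9}\right) = 1 - \frac{4 I^{2}}{3}$)
$y{\left(21,-10 \right)} \left(-261 + 71\right) = \left(1 - \frac{4 \left(-10\right)^{2}}{3}\right) \left(-261 + 71\right) = \left(1 - \frac{400}{3}\right) \left(-190\right) = \left(- \frac{397}{3}\right) \left(-190\right) = \frac{75430}{3}$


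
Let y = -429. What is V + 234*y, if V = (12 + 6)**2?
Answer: -100062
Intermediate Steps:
V = 324 (V = 18**2 = 324)
V + 234*y = 324 + 234*(-429) = 324 - 100386 = -100062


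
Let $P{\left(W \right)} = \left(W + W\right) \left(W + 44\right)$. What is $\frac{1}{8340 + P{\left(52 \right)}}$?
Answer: $\frac{1}{18324} \approx 5.4573 \cdot 10^{-5}$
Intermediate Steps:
$P{\left(W \right)} = 2 W \left(44 + W\right)$
$\frac{1}{8340 + P{\left(52 \right)}} = \frac{1}{8340 + 2 \cdot 52 \left(44 + 52\right)} = \frac{1}{8340 + 2 \cdot 52 \cdot 96} = \frac{1}{8340 + 9984} = \frac{1}{18324}$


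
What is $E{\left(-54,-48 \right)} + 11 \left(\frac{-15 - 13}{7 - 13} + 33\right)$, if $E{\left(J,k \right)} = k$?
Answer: $\frac{1099}{3} \approx 366.33$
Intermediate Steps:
$E{\left(-54,-48 \right)} + 11 \left(\frac{-15 - 13}{7 - 13} + 33\right) = -48 + 11 \left(\frac{-15 - 13}{7 - 13} + 33\right) = -48 + 11 \left(- \frac{28}{-6} + 33\right) = -48 + 11 \left(\left(-28\right) \left(- \frac{1}{6}\right) + 33\right) = -48 + 11 \left(\frac{14}{3} + 33\right) = -48 + 11 \cdot \frac{113}{3} = -48 + \frac{1243}{3} = \frac{1099}{3}$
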